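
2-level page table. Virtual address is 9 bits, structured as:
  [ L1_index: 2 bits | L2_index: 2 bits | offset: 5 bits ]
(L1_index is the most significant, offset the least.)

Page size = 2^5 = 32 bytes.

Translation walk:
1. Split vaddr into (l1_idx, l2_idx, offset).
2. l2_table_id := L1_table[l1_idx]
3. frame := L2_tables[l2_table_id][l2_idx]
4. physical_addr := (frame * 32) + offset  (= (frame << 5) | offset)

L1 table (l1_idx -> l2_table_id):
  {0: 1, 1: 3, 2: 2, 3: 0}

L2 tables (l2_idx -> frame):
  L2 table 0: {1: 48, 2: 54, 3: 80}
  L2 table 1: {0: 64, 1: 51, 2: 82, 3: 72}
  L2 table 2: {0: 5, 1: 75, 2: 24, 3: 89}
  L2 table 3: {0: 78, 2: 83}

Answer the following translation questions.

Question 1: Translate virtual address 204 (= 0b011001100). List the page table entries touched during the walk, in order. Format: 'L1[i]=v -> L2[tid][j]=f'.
Answer: L1[1]=3 -> L2[3][2]=83

Derivation:
vaddr = 204 = 0b011001100
Split: l1_idx=1, l2_idx=2, offset=12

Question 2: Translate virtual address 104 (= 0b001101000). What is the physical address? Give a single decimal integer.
Answer: 2312

Derivation:
vaddr = 104 = 0b001101000
Split: l1_idx=0, l2_idx=3, offset=8
L1[0] = 1
L2[1][3] = 72
paddr = 72 * 32 + 8 = 2312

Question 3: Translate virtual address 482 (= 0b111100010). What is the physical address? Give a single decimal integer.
Answer: 2562

Derivation:
vaddr = 482 = 0b111100010
Split: l1_idx=3, l2_idx=3, offset=2
L1[3] = 0
L2[0][3] = 80
paddr = 80 * 32 + 2 = 2562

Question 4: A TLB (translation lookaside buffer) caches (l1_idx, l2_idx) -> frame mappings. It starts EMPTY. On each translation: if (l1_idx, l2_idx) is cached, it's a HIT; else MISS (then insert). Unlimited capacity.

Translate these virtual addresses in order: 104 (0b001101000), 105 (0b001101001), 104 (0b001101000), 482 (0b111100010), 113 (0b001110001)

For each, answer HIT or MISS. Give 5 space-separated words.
Answer: MISS HIT HIT MISS HIT

Derivation:
vaddr=104: (0,3) not in TLB -> MISS, insert
vaddr=105: (0,3) in TLB -> HIT
vaddr=104: (0,3) in TLB -> HIT
vaddr=482: (3,3) not in TLB -> MISS, insert
vaddr=113: (0,3) in TLB -> HIT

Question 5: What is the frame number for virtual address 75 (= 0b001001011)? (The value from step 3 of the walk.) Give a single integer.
Answer: 82

Derivation:
vaddr = 75: l1_idx=0, l2_idx=2
L1[0] = 1; L2[1][2] = 82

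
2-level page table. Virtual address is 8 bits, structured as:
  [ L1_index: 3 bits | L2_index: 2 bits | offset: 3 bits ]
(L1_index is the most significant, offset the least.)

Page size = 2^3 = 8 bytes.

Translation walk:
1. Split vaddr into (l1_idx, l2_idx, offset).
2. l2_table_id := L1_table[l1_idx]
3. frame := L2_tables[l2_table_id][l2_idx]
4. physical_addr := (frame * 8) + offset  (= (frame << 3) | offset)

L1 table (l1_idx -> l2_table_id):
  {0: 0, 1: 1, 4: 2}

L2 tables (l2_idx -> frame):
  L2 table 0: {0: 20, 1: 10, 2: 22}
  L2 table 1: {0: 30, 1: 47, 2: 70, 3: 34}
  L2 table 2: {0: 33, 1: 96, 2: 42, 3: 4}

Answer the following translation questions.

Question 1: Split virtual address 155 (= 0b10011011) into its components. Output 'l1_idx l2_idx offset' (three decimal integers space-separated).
vaddr = 155 = 0b10011011
  top 3 bits -> l1_idx = 4
  next 2 bits -> l2_idx = 3
  bottom 3 bits -> offset = 3

Answer: 4 3 3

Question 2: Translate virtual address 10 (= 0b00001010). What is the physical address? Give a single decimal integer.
Answer: 82

Derivation:
vaddr = 10 = 0b00001010
Split: l1_idx=0, l2_idx=1, offset=2
L1[0] = 0
L2[0][1] = 10
paddr = 10 * 8 + 2 = 82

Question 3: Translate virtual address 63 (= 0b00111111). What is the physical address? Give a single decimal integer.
Answer: 279

Derivation:
vaddr = 63 = 0b00111111
Split: l1_idx=1, l2_idx=3, offset=7
L1[1] = 1
L2[1][3] = 34
paddr = 34 * 8 + 7 = 279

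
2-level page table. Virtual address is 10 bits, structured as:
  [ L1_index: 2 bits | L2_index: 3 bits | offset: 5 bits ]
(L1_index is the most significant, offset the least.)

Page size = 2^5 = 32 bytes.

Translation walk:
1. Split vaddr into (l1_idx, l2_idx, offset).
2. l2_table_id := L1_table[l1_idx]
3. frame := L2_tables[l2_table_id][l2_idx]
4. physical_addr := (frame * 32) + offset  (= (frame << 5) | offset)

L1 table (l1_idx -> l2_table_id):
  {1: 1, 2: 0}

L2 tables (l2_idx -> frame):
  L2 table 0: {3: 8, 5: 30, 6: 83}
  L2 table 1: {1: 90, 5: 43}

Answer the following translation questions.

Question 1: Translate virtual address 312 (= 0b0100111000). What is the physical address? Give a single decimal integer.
Answer: 2904

Derivation:
vaddr = 312 = 0b0100111000
Split: l1_idx=1, l2_idx=1, offset=24
L1[1] = 1
L2[1][1] = 90
paddr = 90 * 32 + 24 = 2904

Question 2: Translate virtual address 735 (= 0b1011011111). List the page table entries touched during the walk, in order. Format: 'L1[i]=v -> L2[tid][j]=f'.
Answer: L1[2]=0 -> L2[0][6]=83

Derivation:
vaddr = 735 = 0b1011011111
Split: l1_idx=2, l2_idx=6, offset=31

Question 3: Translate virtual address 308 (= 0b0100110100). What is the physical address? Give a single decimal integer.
vaddr = 308 = 0b0100110100
Split: l1_idx=1, l2_idx=1, offset=20
L1[1] = 1
L2[1][1] = 90
paddr = 90 * 32 + 20 = 2900

Answer: 2900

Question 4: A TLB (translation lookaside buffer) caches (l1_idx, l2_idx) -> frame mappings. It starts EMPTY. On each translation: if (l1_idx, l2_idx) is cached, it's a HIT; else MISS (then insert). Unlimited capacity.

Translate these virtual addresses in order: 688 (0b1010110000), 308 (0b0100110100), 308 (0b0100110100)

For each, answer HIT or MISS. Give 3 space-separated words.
vaddr=688: (2,5) not in TLB -> MISS, insert
vaddr=308: (1,1) not in TLB -> MISS, insert
vaddr=308: (1,1) in TLB -> HIT

Answer: MISS MISS HIT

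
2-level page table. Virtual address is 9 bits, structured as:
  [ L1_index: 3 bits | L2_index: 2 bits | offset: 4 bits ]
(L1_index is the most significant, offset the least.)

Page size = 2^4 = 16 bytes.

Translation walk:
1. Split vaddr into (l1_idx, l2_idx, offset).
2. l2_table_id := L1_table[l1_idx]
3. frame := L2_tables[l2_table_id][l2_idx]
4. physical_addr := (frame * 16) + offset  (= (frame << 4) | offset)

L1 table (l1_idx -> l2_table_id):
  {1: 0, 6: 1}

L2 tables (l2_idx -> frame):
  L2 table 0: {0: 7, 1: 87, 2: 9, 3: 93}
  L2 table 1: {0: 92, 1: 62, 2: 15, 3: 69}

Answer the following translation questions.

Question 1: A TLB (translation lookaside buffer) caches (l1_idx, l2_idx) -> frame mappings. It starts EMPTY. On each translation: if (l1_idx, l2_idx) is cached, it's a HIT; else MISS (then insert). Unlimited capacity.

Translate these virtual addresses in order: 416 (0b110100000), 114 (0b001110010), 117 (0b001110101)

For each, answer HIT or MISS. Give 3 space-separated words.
Answer: MISS MISS HIT

Derivation:
vaddr=416: (6,2) not in TLB -> MISS, insert
vaddr=114: (1,3) not in TLB -> MISS, insert
vaddr=117: (1,3) in TLB -> HIT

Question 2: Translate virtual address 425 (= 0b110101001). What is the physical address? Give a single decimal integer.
vaddr = 425 = 0b110101001
Split: l1_idx=6, l2_idx=2, offset=9
L1[6] = 1
L2[1][2] = 15
paddr = 15 * 16 + 9 = 249

Answer: 249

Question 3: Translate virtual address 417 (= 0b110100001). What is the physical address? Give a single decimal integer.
Answer: 241

Derivation:
vaddr = 417 = 0b110100001
Split: l1_idx=6, l2_idx=2, offset=1
L1[6] = 1
L2[1][2] = 15
paddr = 15 * 16 + 1 = 241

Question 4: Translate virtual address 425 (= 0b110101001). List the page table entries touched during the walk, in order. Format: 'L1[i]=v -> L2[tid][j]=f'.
vaddr = 425 = 0b110101001
Split: l1_idx=6, l2_idx=2, offset=9

Answer: L1[6]=1 -> L2[1][2]=15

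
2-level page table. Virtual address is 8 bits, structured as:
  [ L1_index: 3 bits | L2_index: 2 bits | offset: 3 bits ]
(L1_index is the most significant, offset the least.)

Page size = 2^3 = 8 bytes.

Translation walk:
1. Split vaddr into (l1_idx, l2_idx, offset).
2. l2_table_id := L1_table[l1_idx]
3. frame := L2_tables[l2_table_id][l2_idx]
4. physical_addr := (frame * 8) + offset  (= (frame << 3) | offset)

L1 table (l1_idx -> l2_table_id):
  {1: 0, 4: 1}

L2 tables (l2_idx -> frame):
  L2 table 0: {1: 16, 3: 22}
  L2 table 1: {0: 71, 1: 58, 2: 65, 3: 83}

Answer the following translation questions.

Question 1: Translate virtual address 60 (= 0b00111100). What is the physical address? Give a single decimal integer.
vaddr = 60 = 0b00111100
Split: l1_idx=1, l2_idx=3, offset=4
L1[1] = 0
L2[0][3] = 22
paddr = 22 * 8 + 4 = 180

Answer: 180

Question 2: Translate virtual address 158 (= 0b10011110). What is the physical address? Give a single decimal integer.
Answer: 670

Derivation:
vaddr = 158 = 0b10011110
Split: l1_idx=4, l2_idx=3, offset=6
L1[4] = 1
L2[1][3] = 83
paddr = 83 * 8 + 6 = 670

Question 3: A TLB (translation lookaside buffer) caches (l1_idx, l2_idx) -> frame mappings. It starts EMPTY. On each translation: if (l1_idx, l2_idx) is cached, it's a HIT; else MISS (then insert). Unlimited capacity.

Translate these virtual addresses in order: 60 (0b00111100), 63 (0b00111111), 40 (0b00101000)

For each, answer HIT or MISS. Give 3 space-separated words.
Answer: MISS HIT MISS

Derivation:
vaddr=60: (1,3) not in TLB -> MISS, insert
vaddr=63: (1,3) in TLB -> HIT
vaddr=40: (1,1) not in TLB -> MISS, insert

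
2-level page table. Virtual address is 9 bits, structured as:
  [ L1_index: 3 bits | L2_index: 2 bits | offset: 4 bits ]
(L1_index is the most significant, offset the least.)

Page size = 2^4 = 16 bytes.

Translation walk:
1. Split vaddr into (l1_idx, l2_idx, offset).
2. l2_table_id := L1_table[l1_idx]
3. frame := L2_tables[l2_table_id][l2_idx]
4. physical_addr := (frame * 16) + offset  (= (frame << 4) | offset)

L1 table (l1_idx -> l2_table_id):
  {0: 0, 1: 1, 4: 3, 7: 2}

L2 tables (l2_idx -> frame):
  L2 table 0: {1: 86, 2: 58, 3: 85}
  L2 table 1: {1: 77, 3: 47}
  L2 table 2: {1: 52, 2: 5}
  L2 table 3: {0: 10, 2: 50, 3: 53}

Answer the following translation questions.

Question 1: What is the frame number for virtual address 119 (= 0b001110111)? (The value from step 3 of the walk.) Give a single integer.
Answer: 47

Derivation:
vaddr = 119: l1_idx=1, l2_idx=3
L1[1] = 1; L2[1][3] = 47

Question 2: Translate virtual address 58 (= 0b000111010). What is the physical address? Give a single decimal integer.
Answer: 1370

Derivation:
vaddr = 58 = 0b000111010
Split: l1_idx=0, l2_idx=3, offset=10
L1[0] = 0
L2[0][3] = 85
paddr = 85 * 16 + 10 = 1370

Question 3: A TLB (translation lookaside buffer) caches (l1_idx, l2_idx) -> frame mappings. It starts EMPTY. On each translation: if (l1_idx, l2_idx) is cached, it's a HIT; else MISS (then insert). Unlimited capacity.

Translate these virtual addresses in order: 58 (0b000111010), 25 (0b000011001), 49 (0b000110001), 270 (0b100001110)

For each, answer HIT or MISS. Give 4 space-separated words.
vaddr=58: (0,3) not in TLB -> MISS, insert
vaddr=25: (0,1) not in TLB -> MISS, insert
vaddr=49: (0,3) in TLB -> HIT
vaddr=270: (4,0) not in TLB -> MISS, insert

Answer: MISS MISS HIT MISS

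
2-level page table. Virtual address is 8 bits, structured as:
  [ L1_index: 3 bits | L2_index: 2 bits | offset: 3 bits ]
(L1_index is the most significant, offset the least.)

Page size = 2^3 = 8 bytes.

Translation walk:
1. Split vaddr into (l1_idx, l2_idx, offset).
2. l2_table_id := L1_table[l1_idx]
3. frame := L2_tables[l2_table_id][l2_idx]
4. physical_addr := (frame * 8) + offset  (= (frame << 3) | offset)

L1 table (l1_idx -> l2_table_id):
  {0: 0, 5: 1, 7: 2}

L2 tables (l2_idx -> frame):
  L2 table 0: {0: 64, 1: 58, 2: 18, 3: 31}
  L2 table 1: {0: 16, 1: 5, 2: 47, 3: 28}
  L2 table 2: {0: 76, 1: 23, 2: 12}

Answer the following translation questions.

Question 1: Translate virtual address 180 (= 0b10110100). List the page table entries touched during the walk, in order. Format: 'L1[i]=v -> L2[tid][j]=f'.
Answer: L1[5]=1 -> L2[1][2]=47

Derivation:
vaddr = 180 = 0b10110100
Split: l1_idx=5, l2_idx=2, offset=4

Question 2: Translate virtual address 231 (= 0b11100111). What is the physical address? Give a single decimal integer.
Answer: 615

Derivation:
vaddr = 231 = 0b11100111
Split: l1_idx=7, l2_idx=0, offset=7
L1[7] = 2
L2[2][0] = 76
paddr = 76 * 8 + 7 = 615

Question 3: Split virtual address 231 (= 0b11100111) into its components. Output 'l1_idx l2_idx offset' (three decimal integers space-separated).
Answer: 7 0 7

Derivation:
vaddr = 231 = 0b11100111
  top 3 bits -> l1_idx = 7
  next 2 bits -> l2_idx = 0
  bottom 3 bits -> offset = 7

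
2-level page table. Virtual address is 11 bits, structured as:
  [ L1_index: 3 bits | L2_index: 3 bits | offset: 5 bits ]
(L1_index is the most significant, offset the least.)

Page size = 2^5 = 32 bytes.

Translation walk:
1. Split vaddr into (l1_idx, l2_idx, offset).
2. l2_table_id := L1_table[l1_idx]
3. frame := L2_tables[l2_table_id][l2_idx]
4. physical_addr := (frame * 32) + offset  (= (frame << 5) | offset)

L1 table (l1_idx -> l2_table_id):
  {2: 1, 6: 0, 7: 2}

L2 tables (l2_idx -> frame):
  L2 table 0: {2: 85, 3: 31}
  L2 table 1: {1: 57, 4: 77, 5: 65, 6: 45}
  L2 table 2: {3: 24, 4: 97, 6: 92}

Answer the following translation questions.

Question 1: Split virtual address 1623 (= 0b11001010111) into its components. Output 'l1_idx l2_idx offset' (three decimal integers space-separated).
Answer: 6 2 23

Derivation:
vaddr = 1623 = 0b11001010111
  top 3 bits -> l1_idx = 6
  next 3 bits -> l2_idx = 2
  bottom 5 bits -> offset = 23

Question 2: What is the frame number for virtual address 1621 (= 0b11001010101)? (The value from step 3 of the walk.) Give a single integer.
Answer: 85

Derivation:
vaddr = 1621: l1_idx=6, l2_idx=2
L1[6] = 0; L2[0][2] = 85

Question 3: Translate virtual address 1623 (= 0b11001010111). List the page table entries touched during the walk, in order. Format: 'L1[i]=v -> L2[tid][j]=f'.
vaddr = 1623 = 0b11001010111
Split: l1_idx=6, l2_idx=2, offset=23

Answer: L1[6]=0 -> L2[0][2]=85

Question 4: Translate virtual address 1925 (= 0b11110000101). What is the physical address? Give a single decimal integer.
vaddr = 1925 = 0b11110000101
Split: l1_idx=7, l2_idx=4, offset=5
L1[7] = 2
L2[2][4] = 97
paddr = 97 * 32 + 5 = 3109

Answer: 3109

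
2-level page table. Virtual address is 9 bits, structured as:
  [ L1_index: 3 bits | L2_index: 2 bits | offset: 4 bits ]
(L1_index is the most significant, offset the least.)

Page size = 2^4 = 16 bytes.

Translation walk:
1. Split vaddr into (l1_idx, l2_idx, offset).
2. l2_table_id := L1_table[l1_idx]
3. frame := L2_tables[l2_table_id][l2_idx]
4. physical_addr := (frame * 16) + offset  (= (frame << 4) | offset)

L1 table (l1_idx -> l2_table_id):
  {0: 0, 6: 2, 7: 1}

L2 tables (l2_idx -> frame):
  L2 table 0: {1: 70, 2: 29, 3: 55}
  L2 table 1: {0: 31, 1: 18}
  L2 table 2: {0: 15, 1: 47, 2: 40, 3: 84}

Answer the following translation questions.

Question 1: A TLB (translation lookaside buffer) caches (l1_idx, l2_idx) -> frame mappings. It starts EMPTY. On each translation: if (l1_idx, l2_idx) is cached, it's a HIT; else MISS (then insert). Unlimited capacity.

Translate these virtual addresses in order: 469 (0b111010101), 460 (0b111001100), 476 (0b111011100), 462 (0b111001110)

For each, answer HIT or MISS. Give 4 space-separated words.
Answer: MISS MISS HIT HIT

Derivation:
vaddr=469: (7,1) not in TLB -> MISS, insert
vaddr=460: (7,0) not in TLB -> MISS, insert
vaddr=476: (7,1) in TLB -> HIT
vaddr=462: (7,0) in TLB -> HIT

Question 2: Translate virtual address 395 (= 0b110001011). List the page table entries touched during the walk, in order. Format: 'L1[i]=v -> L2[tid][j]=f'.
vaddr = 395 = 0b110001011
Split: l1_idx=6, l2_idx=0, offset=11

Answer: L1[6]=2 -> L2[2][0]=15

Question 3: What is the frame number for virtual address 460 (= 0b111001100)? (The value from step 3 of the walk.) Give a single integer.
Answer: 31

Derivation:
vaddr = 460: l1_idx=7, l2_idx=0
L1[7] = 1; L2[1][0] = 31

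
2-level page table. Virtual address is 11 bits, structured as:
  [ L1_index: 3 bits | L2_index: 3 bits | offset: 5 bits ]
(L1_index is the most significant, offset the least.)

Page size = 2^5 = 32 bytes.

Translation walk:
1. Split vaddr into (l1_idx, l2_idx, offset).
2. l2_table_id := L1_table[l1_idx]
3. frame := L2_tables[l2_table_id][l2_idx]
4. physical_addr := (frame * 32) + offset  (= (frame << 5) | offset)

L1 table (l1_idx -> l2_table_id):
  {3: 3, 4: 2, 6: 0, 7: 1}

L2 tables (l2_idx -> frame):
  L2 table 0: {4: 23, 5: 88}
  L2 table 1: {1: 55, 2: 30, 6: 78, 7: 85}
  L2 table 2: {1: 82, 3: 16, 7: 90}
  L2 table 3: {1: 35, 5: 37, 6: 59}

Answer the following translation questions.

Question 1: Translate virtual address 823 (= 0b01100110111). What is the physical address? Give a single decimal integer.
vaddr = 823 = 0b01100110111
Split: l1_idx=3, l2_idx=1, offset=23
L1[3] = 3
L2[3][1] = 35
paddr = 35 * 32 + 23 = 1143

Answer: 1143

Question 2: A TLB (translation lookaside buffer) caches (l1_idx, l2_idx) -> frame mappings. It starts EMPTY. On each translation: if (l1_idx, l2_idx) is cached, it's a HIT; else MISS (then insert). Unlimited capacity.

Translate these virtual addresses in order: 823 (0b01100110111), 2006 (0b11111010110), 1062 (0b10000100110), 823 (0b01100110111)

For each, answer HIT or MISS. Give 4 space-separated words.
Answer: MISS MISS MISS HIT

Derivation:
vaddr=823: (3,1) not in TLB -> MISS, insert
vaddr=2006: (7,6) not in TLB -> MISS, insert
vaddr=1062: (4,1) not in TLB -> MISS, insert
vaddr=823: (3,1) in TLB -> HIT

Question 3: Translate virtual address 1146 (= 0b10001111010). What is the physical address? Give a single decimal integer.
vaddr = 1146 = 0b10001111010
Split: l1_idx=4, l2_idx=3, offset=26
L1[4] = 2
L2[2][3] = 16
paddr = 16 * 32 + 26 = 538

Answer: 538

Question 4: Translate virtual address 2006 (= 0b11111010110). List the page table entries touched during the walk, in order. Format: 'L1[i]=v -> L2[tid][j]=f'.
Answer: L1[7]=1 -> L2[1][6]=78

Derivation:
vaddr = 2006 = 0b11111010110
Split: l1_idx=7, l2_idx=6, offset=22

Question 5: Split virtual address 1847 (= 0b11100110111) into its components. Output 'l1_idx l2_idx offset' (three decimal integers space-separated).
vaddr = 1847 = 0b11100110111
  top 3 bits -> l1_idx = 7
  next 3 bits -> l2_idx = 1
  bottom 5 bits -> offset = 23

Answer: 7 1 23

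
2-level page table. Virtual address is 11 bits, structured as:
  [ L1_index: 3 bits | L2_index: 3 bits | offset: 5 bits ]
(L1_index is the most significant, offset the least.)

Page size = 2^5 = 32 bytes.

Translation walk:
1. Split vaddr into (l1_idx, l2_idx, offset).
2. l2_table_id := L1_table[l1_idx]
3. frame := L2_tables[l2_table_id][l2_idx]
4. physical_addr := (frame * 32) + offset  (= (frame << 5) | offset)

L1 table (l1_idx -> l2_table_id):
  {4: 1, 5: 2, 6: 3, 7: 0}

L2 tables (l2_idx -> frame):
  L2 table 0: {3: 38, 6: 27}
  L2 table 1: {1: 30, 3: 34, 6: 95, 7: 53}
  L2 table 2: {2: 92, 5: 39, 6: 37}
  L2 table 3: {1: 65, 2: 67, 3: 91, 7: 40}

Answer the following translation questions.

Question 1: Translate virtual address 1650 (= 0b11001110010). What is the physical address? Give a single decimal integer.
vaddr = 1650 = 0b11001110010
Split: l1_idx=6, l2_idx=3, offset=18
L1[6] = 3
L2[3][3] = 91
paddr = 91 * 32 + 18 = 2930

Answer: 2930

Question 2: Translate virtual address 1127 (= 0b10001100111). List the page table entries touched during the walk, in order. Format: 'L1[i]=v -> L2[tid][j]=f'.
Answer: L1[4]=1 -> L2[1][3]=34

Derivation:
vaddr = 1127 = 0b10001100111
Split: l1_idx=4, l2_idx=3, offset=7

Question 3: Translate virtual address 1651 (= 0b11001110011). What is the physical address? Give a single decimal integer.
Answer: 2931

Derivation:
vaddr = 1651 = 0b11001110011
Split: l1_idx=6, l2_idx=3, offset=19
L1[6] = 3
L2[3][3] = 91
paddr = 91 * 32 + 19 = 2931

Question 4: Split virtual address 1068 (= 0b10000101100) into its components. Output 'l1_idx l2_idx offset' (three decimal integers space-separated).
vaddr = 1068 = 0b10000101100
  top 3 bits -> l1_idx = 4
  next 3 bits -> l2_idx = 1
  bottom 5 bits -> offset = 12

Answer: 4 1 12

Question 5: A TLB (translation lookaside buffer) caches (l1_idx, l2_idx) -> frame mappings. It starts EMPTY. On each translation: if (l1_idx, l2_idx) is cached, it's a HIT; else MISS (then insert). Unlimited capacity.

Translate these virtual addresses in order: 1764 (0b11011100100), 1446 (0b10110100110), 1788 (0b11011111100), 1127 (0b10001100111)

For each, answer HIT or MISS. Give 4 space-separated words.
vaddr=1764: (6,7) not in TLB -> MISS, insert
vaddr=1446: (5,5) not in TLB -> MISS, insert
vaddr=1788: (6,7) in TLB -> HIT
vaddr=1127: (4,3) not in TLB -> MISS, insert

Answer: MISS MISS HIT MISS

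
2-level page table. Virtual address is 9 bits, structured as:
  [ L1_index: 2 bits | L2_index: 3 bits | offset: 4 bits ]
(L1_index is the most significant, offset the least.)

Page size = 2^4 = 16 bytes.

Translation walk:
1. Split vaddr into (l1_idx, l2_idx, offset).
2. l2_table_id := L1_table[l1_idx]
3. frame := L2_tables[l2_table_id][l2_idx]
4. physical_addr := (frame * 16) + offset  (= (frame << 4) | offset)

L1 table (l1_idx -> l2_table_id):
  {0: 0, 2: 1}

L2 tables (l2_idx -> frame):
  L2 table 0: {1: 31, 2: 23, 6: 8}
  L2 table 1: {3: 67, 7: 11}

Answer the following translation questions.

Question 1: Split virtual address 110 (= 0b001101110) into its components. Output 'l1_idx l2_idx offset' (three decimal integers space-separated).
vaddr = 110 = 0b001101110
  top 2 bits -> l1_idx = 0
  next 3 bits -> l2_idx = 6
  bottom 4 bits -> offset = 14

Answer: 0 6 14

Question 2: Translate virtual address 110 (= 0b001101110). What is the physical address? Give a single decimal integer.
Answer: 142

Derivation:
vaddr = 110 = 0b001101110
Split: l1_idx=0, l2_idx=6, offset=14
L1[0] = 0
L2[0][6] = 8
paddr = 8 * 16 + 14 = 142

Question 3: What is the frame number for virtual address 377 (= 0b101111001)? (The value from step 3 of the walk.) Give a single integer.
vaddr = 377: l1_idx=2, l2_idx=7
L1[2] = 1; L2[1][7] = 11

Answer: 11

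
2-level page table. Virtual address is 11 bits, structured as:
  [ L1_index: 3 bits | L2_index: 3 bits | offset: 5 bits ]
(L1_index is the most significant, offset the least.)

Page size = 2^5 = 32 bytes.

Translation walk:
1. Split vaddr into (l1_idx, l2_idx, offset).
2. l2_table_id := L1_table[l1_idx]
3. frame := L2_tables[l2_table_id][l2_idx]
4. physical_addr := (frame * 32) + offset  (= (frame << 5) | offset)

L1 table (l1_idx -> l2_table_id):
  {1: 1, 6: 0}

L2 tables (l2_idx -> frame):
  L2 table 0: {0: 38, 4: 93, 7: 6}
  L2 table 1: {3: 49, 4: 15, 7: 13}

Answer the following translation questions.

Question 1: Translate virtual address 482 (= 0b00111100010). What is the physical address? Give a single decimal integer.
Answer: 418

Derivation:
vaddr = 482 = 0b00111100010
Split: l1_idx=1, l2_idx=7, offset=2
L1[1] = 1
L2[1][7] = 13
paddr = 13 * 32 + 2 = 418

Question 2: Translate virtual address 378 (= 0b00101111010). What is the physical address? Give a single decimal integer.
vaddr = 378 = 0b00101111010
Split: l1_idx=1, l2_idx=3, offset=26
L1[1] = 1
L2[1][3] = 49
paddr = 49 * 32 + 26 = 1594

Answer: 1594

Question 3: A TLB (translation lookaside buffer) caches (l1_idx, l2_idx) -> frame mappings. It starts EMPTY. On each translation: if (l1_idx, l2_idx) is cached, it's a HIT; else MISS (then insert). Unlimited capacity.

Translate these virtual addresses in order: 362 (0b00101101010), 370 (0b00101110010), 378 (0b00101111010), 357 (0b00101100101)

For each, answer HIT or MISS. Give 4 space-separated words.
vaddr=362: (1,3) not in TLB -> MISS, insert
vaddr=370: (1,3) in TLB -> HIT
vaddr=378: (1,3) in TLB -> HIT
vaddr=357: (1,3) in TLB -> HIT

Answer: MISS HIT HIT HIT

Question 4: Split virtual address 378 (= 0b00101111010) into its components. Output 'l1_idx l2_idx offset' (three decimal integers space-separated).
vaddr = 378 = 0b00101111010
  top 3 bits -> l1_idx = 1
  next 3 bits -> l2_idx = 3
  bottom 5 bits -> offset = 26

Answer: 1 3 26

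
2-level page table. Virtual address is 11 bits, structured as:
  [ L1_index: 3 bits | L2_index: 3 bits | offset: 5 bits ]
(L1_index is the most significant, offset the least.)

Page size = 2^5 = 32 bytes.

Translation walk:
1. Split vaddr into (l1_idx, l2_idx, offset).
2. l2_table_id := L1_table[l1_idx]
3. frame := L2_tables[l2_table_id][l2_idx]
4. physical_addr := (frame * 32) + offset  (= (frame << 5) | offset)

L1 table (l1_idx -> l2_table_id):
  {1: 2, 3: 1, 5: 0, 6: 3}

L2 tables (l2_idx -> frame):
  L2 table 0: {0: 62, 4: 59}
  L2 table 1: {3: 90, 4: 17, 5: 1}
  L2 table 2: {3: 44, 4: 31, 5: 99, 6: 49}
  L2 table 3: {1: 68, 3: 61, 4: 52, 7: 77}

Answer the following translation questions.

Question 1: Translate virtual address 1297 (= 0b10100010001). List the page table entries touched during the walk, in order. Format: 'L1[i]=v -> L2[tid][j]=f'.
Answer: L1[5]=0 -> L2[0][0]=62

Derivation:
vaddr = 1297 = 0b10100010001
Split: l1_idx=5, l2_idx=0, offset=17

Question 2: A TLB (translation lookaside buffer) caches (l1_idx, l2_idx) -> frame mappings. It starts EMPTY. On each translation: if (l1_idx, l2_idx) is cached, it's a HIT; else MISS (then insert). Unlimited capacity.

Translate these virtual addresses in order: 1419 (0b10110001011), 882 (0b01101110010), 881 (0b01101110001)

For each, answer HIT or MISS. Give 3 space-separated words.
vaddr=1419: (5,4) not in TLB -> MISS, insert
vaddr=882: (3,3) not in TLB -> MISS, insert
vaddr=881: (3,3) in TLB -> HIT

Answer: MISS MISS HIT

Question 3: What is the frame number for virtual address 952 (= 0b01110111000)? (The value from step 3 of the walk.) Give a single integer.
Answer: 1

Derivation:
vaddr = 952: l1_idx=3, l2_idx=5
L1[3] = 1; L2[1][5] = 1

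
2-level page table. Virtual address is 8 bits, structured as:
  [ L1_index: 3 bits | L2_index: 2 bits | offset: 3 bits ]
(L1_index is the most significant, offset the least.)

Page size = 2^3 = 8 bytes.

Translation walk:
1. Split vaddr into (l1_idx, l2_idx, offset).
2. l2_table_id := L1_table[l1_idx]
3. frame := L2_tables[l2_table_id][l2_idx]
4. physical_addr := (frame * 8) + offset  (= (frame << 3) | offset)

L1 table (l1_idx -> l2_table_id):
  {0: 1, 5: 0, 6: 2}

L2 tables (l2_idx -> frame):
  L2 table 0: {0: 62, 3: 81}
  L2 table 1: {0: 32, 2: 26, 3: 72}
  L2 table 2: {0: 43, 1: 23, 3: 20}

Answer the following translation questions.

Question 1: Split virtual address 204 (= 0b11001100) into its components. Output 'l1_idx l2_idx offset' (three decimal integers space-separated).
vaddr = 204 = 0b11001100
  top 3 bits -> l1_idx = 6
  next 2 bits -> l2_idx = 1
  bottom 3 bits -> offset = 4

Answer: 6 1 4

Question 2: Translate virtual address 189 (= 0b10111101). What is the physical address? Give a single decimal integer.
vaddr = 189 = 0b10111101
Split: l1_idx=5, l2_idx=3, offset=5
L1[5] = 0
L2[0][3] = 81
paddr = 81 * 8 + 5 = 653

Answer: 653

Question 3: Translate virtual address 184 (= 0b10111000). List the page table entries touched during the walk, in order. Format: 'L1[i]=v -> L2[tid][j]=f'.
vaddr = 184 = 0b10111000
Split: l1_idx=5, l2_idx=3, offset=0

Answer: L1[5]=0 -> L2[0][3]=81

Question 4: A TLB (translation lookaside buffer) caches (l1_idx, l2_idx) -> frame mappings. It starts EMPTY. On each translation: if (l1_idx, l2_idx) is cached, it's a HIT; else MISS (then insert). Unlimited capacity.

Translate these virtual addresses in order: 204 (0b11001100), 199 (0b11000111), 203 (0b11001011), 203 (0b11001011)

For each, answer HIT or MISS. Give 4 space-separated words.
vaddr=204: (6,1) not in TLB -> MISS, insert
vaddr=199: (6,0) not in TLB -> MISS, insert
vaddr=203: (6,1) in TLB -> HIT
vaddr=203: (6,1) in TLB -> HIT

Answer: MISS MISS HIT HIT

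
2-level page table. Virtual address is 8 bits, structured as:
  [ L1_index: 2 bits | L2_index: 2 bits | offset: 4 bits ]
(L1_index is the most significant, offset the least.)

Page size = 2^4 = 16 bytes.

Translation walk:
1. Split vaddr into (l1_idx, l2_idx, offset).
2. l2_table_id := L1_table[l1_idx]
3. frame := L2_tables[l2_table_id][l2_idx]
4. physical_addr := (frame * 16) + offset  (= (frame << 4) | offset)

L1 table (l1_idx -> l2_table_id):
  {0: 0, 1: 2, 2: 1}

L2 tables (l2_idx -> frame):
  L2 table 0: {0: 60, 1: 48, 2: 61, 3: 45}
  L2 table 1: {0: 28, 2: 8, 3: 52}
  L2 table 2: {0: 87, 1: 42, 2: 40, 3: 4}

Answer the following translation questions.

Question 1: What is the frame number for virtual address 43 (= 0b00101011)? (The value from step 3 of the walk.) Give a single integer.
vaddr = 43: l1_idx=0, l2_idx=2
L1[0] = 0; L2[0][2] = 61

Answer: 61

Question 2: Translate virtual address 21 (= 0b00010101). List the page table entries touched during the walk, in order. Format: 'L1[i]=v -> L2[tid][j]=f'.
vaddr = 21 = 0b00010101
Split: l1_idx=0, l2_idx=1, offset=5

Answer: L1[0]=0 -> L2[0][1]=48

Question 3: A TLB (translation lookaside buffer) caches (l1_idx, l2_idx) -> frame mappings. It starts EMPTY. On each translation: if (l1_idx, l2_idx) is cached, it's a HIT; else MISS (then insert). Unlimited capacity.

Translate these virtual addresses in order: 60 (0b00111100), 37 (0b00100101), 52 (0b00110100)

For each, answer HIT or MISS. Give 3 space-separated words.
vaddr=60: (0,3) not in TLB -> MISS, insert
vaddr=37: (0,2) not in TLB -> MISS, insert
vaddr=52: (0,3) in TLB -> HIT

Answer: MISS MISS HIT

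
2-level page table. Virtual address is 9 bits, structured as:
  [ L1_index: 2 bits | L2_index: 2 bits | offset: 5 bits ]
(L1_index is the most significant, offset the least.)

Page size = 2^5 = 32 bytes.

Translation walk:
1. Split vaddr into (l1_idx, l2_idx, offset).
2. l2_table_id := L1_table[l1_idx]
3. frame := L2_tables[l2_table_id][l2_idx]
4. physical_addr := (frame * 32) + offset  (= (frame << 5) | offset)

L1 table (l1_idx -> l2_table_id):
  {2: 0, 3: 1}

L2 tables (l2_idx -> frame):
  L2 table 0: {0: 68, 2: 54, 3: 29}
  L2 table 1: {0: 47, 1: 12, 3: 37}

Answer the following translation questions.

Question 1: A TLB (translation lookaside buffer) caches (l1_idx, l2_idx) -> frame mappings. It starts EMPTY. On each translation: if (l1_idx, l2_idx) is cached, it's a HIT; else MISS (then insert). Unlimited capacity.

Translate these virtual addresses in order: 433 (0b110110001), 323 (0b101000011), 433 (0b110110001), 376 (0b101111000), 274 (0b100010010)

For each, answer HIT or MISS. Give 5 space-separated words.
Answer: MISS MISS HIT MISS MISS

Derivation:
vaddr=433: (3,1) not in TLB -> MISS, insert
vaddr=323: (2,2) not in TLB -> MISS, insert
vaddr=433: (3,1) in TLB -> HIT
vaddr=376: (2,3) not in TLB -> MISS, insert
vaddr=274: (2,0) not in TLB -> MISS, insert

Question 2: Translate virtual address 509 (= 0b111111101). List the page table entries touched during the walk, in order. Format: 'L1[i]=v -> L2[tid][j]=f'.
Answer: L1[3]=1 -> L2[1][3]=37

Derivation:
vaddr = 509 = 0b111111101
Split: l1_idx=3, l2_idx=3, offset=29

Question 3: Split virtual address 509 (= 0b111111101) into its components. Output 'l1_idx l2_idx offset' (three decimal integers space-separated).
vaddr = 509 = 0b111111101
  top 2 bits -> l1_idx = 3
  next 2 bits -> l2_idx = 3
  bottom 5 bits -> offset = 29

Answer: 3 3 29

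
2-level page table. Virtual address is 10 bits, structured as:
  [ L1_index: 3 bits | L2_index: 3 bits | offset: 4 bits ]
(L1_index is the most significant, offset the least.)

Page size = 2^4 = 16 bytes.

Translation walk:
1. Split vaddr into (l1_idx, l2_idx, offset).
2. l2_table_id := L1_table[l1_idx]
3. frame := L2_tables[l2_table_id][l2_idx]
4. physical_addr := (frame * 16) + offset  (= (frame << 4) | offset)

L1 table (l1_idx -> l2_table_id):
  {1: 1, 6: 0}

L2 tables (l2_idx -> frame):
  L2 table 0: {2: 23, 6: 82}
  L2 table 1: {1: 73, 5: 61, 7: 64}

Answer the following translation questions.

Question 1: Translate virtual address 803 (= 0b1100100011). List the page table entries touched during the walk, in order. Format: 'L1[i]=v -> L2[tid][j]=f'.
Answer: L1[6]=0 -> L2[0][2]=23

Derivation:
vaddr = 803 = 0b1100100011
Split: l1_idx=6, l2_idx=2, offset=3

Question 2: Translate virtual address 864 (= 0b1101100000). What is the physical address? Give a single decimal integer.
Answer: 1312

Derivation:
vaddr = 864 = 0b1101100000
Split: l1_idx=6, l2_idx=6, offset=0
L1[6] = 0
L2[0][6] = 82
paddr = 82 * 16 + 0 = 1312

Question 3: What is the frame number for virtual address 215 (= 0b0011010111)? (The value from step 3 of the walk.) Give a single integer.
vaddr = 215: l1_idx=1, l2_idx=5
L1[1] = 1; L2[1][5] = 61

Answer: 61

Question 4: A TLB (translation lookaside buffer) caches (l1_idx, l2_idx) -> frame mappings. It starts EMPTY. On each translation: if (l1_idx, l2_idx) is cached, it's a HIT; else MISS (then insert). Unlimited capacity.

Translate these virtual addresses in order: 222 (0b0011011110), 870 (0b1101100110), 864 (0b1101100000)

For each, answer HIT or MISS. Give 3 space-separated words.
Answer: MISS MISS HIT

Derivation:
vaddr=222: (1,5) not in TLB -> MISS, insert
vaddr=870: (6,6) not in TLB -> MISS, insert
vaddr=864: (6,6) in TLB -> HIT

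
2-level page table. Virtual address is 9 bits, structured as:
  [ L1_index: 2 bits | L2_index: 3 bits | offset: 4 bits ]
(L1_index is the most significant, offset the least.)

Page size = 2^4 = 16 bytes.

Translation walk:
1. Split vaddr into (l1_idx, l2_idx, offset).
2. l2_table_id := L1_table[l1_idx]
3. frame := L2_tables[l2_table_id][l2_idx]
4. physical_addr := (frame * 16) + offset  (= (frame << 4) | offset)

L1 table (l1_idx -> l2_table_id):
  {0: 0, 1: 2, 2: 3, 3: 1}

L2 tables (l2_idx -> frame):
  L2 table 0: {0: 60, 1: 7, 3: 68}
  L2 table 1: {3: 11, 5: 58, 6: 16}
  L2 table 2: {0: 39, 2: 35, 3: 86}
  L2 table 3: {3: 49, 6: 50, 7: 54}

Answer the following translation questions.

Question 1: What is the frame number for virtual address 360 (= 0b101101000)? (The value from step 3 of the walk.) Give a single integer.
Answer: 50

Derivation:
vaddr = 360: l1_idx=2, l2_idx=6
L1[2] = 3; L2[3][6] = 50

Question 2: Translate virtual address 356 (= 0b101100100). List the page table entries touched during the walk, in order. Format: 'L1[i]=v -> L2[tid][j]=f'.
Answer: L1[2]=3 -> L2[3][6]=50

Derivation:
vaddr = 356 = 0b101100100
Split: l1_idx=2, l2_idx=6, offset=4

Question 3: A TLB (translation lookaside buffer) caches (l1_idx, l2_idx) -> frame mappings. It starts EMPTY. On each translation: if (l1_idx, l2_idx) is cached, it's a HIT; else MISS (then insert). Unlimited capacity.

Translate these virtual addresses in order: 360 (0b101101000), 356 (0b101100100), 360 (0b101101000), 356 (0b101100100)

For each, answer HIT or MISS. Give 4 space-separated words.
Answer: MISS HIT HIT HIT

Derivation:
vaddr=360: (2,6) not in TLB -> MISS, insert
vaddr=356: (2,6) in TLB -> HIT
vaddr=360: (2,6) in TLB -> HIT
vaddr=356: (2,6) in TLB -> HIT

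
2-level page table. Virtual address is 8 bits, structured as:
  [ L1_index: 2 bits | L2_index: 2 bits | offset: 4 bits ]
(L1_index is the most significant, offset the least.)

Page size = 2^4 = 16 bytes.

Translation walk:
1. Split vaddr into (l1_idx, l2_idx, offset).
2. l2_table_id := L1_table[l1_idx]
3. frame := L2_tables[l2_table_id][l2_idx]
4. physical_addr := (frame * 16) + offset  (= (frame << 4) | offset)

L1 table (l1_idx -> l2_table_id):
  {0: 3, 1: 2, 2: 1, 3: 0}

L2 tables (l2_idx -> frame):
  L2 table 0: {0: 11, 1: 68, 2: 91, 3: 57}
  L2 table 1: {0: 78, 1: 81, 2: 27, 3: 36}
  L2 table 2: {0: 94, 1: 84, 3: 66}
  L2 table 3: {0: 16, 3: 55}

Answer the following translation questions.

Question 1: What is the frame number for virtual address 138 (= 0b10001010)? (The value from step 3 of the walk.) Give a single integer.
vaddr = 138: l1_idx=2, l2_idx=0
L1[2] = 1; L2[1][0] = 78

Answer: 78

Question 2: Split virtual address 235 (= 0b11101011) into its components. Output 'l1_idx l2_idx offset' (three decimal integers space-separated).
vaddr = 235 = 0b11101011
  top 2 bits -> l1_idx = 3
  next 2 bits -> l2_idx = 2
  bottom 4 bits -> offset = 11

Answer: 3 2 11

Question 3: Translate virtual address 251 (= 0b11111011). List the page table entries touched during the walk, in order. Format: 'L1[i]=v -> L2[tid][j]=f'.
Answer: L1[3]=0 -> L2[0][3]=57

Derivation:
vaddr = 251 = 0b11111011
Split: l1_idx=3, l2_idx=3, offset=11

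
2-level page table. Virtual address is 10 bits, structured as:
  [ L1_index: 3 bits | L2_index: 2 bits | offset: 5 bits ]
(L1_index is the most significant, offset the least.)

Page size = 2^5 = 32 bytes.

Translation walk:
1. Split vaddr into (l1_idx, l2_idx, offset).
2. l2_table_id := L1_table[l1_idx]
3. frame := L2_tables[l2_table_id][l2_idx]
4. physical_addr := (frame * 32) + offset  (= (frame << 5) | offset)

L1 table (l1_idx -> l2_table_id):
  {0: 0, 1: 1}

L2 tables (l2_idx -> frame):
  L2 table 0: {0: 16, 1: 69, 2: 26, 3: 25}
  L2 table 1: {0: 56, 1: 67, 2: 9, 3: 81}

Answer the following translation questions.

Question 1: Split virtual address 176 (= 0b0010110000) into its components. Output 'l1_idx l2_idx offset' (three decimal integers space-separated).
Answer: 1 1 16

Derivation:
vaddr = 176 = 0b0010110000
  top 3 bits -> l1_idx = 1
  next 2 bits -> l2_idx = 1
  bottom 5 bits -> offset = 16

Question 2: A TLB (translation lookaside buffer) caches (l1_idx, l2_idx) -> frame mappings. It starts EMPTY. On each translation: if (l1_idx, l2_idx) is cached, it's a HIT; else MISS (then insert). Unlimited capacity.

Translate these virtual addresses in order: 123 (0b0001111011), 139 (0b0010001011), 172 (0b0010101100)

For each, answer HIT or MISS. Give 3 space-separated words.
Answer: MISS MISS MISS

Derivation:
vaddr=123: (0,3) not in TLB -> MISS, insert
vaddr=139: (1,0) not in TLB -> MISS, insert
vaddr=172: (1,1) not in TLB -> MISS, insert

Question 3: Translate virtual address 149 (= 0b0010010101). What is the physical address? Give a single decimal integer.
Answer: 1813

Derivation:
vaddr = 149 = 0b0010010101
Split: l1_idx=1, l2_idx=0, offset=21
L1[1] = 1
L2[1][0] = 56
paddr = 56 * 32 + 21 = 1813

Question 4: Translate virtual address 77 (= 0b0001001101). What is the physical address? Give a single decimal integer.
Answer: 845

Derivation:
vaddr = 77 = 0b0001001101
Split: l1_idx=0, l2_idx=2, offset=13
L1[0] = 0
L2[0][2] = 26
paddr = 26 * 32 + 13 = 845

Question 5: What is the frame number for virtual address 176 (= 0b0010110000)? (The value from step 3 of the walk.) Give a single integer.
Answer: 67

Derivation:
vaddr = 176: l1_idx=1, l2_idx=1
L1[1] = 1; L2[1][1] = 67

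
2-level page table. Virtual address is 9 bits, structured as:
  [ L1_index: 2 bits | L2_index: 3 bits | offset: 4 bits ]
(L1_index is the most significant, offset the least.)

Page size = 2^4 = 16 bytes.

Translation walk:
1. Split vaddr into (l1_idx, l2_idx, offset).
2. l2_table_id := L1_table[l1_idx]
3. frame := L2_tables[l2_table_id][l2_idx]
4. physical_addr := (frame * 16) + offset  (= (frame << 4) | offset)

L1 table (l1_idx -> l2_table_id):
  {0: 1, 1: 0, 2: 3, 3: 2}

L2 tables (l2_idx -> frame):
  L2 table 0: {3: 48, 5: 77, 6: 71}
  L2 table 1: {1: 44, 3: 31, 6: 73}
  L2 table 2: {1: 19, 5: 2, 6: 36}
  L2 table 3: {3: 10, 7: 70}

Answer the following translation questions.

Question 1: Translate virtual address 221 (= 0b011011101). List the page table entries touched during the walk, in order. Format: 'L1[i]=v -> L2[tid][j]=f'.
Answer: L1[1]=0 -> L2[0][5]=77

Derivation:
vaddr = 221 = 0b011011101
Split: l1_idx=1, l2_idx=5, offset=13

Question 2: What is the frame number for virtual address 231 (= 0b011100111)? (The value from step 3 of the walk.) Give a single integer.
vaddr = 231: l1_idx=1, l2_idx=6
L1[1] = 0; L2[0][6] = 71

Answer: 71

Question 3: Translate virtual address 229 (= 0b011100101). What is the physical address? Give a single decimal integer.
Answer: 1141

Derivation:
vaddr = 229 = 0b011100101
Split: l1_idx=1, l2_idx=6, offset=5
L1[1] = 0
L2[0][6] = 71
paddr = 71 * 16 + 5 = 1141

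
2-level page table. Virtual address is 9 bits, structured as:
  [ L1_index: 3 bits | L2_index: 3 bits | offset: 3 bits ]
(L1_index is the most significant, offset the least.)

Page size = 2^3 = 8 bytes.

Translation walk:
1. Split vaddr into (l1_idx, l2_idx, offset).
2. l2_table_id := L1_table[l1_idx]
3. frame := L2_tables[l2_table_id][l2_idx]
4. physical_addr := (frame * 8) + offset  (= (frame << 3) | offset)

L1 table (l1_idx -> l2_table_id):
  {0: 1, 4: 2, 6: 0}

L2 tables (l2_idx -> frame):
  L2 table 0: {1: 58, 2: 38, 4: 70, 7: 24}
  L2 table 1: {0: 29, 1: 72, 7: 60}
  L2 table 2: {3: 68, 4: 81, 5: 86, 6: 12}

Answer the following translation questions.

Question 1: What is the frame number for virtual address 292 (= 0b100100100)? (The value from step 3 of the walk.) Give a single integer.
Answer: 81

Derivation:
vaddr = 292: l1_idx=4, l2_idx=4
L1[4] = 2; L2[2][4] = 81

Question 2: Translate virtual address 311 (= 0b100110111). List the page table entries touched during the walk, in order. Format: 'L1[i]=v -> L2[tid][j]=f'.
vaddr = 311 = 0b100110111
Split: l1_idx=4, l2_idx=6, offset=7

Answer: L1[4]=2 -> L2[2][6]=12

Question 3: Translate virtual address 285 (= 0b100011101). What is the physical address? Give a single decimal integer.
Answer: 549

Derivation:
vaddr = 285 = 0b100011101
Split: l1_idx=4, l2_idx=3, offset=5
L1[4] = 2
L2[2][3] = 68
paddr = 68 * 8 + 5 = 549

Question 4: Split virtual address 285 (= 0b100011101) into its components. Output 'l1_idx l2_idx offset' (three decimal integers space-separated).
Answer: 4 3 5

Derivation:
vaddr = 285 = 0b100011101
  top 3 bits -> l1_idx = 4
  next 3 bits -> l2_idx = 3
  bottom 3 bits -> offset = 5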